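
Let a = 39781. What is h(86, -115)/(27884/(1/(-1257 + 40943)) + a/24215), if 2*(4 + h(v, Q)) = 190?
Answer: 2203565/26796426166941 ≈ 8.2234e-8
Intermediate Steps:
h(v, Q) = 91 (h(v, Q) = -4 + (½)*190 = -4 + 95 = 91)
h(86, -115)/(27884/(1/(-1257 + 40943)) + a/24215) = 91/(27884/(1/(-1257 + 40943)) + 39781/24215) = 91/(27884/(1/39686) + 39781*(1/24215)) = 91/(27884/(1/39686) + 39781/24215) = 91/(27884*39686 + 39781/24215) = 91/(1106604424 + 39781/24215) = 91/(26796426166941/24215) = 91*(24215/26796426166941) = 2203565/26796426166941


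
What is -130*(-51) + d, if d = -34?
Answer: 6596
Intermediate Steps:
-130*(-51) + d = -130*(-51) - 34 = 6630 - 34 = 6596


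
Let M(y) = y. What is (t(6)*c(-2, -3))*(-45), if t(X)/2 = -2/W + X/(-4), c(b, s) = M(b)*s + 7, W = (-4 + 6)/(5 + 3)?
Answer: 11115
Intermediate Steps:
W = ¼ (W = 2/8 = 2*(⅛) = ¼ ≈ 0.25000)
c(b, s) = 7 + b*s (c(b, s) = b*s + 7 = 7 + b*s)
t(X) = -16 - X/2 (t(X) = 2*(-2/¼ + X/(-4)) = 2*(-2*4 + X*(-¼)) = 2*(-8 - X/4) = -16 - X/2)
(t(6)*c(-2, -3))*(-45) = ((-16 - ½*6)*(7 - 2*(-3)))*(-45) = ((-16 - 3)*(7 + 6))*(-45) = -19*13*(-45) = -247*(-45) = 11115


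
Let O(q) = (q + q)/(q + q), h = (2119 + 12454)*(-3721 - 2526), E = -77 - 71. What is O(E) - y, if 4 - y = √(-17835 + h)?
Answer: -3 + I*√91055366 ≈ -3.0 + 9542.3*I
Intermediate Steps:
E = -148
h = -91037531 (h = 14573*(-6247) = -91037531)
O(q) = 1 (O(q) = (2*q)/((2*q)) = (2*q)*(1/(2*q)) = 1)
y = 4 - I*√91055366 (y = 4 - √(-17835 - 91037531) = 4 - √(-91055366) = 4 - I*√91055366 ≈ 4.0 - 9542.3*I)
O(E) - y = 1 - (4 - I*√91055366) = 1 + (-4 + I*√91055366) = -3 + I*√91055366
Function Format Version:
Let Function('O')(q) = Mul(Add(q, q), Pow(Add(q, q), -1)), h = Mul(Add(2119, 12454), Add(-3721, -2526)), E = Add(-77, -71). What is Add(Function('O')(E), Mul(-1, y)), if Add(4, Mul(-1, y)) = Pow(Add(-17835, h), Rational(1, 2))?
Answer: Add(-3, Mul(I, Pow(91055366, Rational(1, 2)))) ≈ Add(-3.0000, Mul(9542.3, I))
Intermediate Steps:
E = -148
h = -91037531 (h = Mul(14573, -6247) = -91037531)
Function('O')(q) = 1 (Function('O')(q) = Mul(Mul(2, q), Pow(Mul(2, q), -1)) = Mul(Mul(2, q), Mul(Rational(1, 2), Pow(q, -1))) = 1)
y = Add(4, Mul(-1, I, Pow(91055366, Rational(1, 2)))) (y = Add(4, Mul(-1, Pow(Add(-17835, -91037531), Rational(1, 2)))) = Add(4, Mul(-1, Pow(-91055366, Rational(1, 2)))) = Add(4, Mul(-1, Mul(I, Pow(91055366, Rational(1, 2))))) = Add(4, Mul(-1, I, Pow(91055366, Rational(1, 2)))) ≈ Add(4.0000, Mul(-9542.3, I)))
Add(Function('O')(E), Mul(-1, y)) = Add(1, Mul(-1, Add(4, Mul(-1, I, Pow(91055366, Rational(1, 2)))))) = Add(1, Add(-4, Mul(I, Pow(91055366, Rational(1, 2))))) = Add(-3, Mul(I, Pow(91055366, Rational(1, 2))))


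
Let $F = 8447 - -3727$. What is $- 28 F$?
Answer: $-340872$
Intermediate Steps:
$F = 12174$ ($F = 8447 + 3727 = 12174$)
$- 28 F = \left(-28\right) 12174 = -340872$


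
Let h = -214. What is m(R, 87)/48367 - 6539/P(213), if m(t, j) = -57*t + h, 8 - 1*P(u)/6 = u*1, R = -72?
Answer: 321056513/59491410 ≈ 5.3967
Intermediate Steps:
P(u) = 48 - 6*u
m(t, j) = -214 - 57*t (m(t, j) = -57*t - 214 = -214 - 57*t)
m(R, 87)/48367 - 6539/P(213) = (-214 - 57*(-72))/48367 - 6539/(48 - 6*213) = (-214 + 4104)*(1/48367) - 6539/(48 - 1278) = 3890*(1/48367) - 6539/(-1230) = 3890/48367 - 6539*(-1/1230) = 3890/48367 + 6539/1230 = 321056513/59491410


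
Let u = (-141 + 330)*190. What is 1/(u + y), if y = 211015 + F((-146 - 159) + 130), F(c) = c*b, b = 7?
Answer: 1/245700 ≈ 4.0700e-6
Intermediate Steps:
F(c) = 7*c (F(c) = c*7 = 7*c)
u = 35910 (u = 189*190 = 35910)
y = 209790 (y = 211015 + 7*((-146 - 159) + 130) = 211015 + 7*(-305 + 130) = 211015 + 7*(-175) = 211015 - 1225 = 209790)
1/(u + y) = 1/(35910 + 209790) = 1/245700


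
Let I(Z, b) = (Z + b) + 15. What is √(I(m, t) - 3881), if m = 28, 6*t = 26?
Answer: I*√34503/3 ≈ 61.917*I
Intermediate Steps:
t = 13/3 (t = (⅙)*26 = 13/3 ≈ 4.3333)
I(Z, b) = 15 + Z + b
√(I(m, t) - 3881) = √((15 + 28 + 13/3) - 3881) = √(142/3 - 3881) = √(-11501/3) = I*√34503/3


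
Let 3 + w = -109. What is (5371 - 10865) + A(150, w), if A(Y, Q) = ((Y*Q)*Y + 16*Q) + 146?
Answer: -2527140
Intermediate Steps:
w = -112 (w = -3 - 109 = -112)
A(Y, Q) = 146 + 16*Q + Q*Y² (A(Y, Q) = ((Q*Y)*Y + 16*Q) + 146 = (Q*Y² + 16*Q) + 146 = (16*Q + Q*Y²) + 146 = 146 + 16*Q + Q*Y²)
(5371 - 10865) + A(150, w) = (5371 - 10865) + (146 + 16*(-112) - 112*150²) = -5494 + (146 - 1792 - 112*22500) = -5494 + (146 - 1792 - 2520000) = -5494 - 2521646 = -2527140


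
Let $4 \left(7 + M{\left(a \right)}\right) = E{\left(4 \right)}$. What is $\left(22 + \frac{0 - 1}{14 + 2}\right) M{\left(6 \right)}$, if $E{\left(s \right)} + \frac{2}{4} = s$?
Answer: $- \frac{17199}{128} \approx -134.37$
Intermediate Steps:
$E{\left(s \right)} = - \frac{1}{2} + s$
$M{\left(a \right)} = - \frac{49}{8}$ ($M{\left(a \right)} = -7 + \frac{- \frac{1}{2} + 4}{4} = -7 + \frac{1}{4} \cdot \frac{7}{2} = -7 + \frac{7}{8} = - \frac{49}{8}$)
$\left(22 + \frac{0 - 1}{14 + 2}\right) M{\left(6 \right)} = \left(22 + \frac{0 - 1}{14 + 2}\right) \left(- \frac{49}{8}\right) = \left(22 - \frac{1}{16}\right) \left(- \frac{49}{8}\right) = \frac{351}{16} \left(- \frac{49}{8}\right) = - \frac{17199}{128}$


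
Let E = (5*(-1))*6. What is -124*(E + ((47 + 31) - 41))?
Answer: -868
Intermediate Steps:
E = -30 (E = -5*6 = -30)
-124*(E + ((47 + 31) - 41)) = -124*(-30 + ((47 + 31) - 41)) = -124*(-30 + (78 - 41)) = -124*(-30 + 37) = -124*7 = -868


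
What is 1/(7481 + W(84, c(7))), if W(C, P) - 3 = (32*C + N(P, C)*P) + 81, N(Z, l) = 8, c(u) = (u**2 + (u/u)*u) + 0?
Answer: 1/10701 ≈ 9.3449e-5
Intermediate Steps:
c(u) = u + u**2 (c(u) = (u**2 + 1*u) + 0 = (u**2 + u) + 0 = (u + u**2) + 0 = u + u**2)
W(C, P) = 84 + 8*P + 32*C (W(C, P) = 3 + ((32*C + 8*P) + 81) = 3 + ((8*P + 32*C) + 81) = 3 + (81 + 8*P + 32*C) = 84 + 8*P + 32*C)
1/(7481 + W(84, c(7))) = 1/(7481 + (84 + 8*(7*(1 + 7)) + 32*84)) = 1/(7481 + (84 + 8*(7*8) + 2688)) = 1/(7481 + (84 + 8*56 + 2688)) = 1/(7481 + (84 + 448 + 2688)) = 1/(7481 + 3220) = 1/10701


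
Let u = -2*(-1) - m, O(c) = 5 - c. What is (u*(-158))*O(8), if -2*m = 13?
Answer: 4029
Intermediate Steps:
m = -13/2 (m = -½*13 = -13/2 ≈ -6.5000)
u = 17/2 (u = -2*(-1) - 1*(-13/2) = 2 + 13/2 = 17/2 ≈ 8.5000)
(u*(-158))*O(8) = ((17/2)*(-158))*(5 - 1*8) = -1343*(5 - 8) = -1343*(-3) = 4029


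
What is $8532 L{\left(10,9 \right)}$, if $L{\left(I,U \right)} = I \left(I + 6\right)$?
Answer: $1365120$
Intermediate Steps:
$L{\left(I,U \right)} = I \left(6 + I\right)$
$8532 L{\left(10,9 \right)} = 8532 \cdot 10 \left(6 + 10\right) = 8532 \cdot 10 \cdot 16 = 8532 \cdot 160 = 1365120$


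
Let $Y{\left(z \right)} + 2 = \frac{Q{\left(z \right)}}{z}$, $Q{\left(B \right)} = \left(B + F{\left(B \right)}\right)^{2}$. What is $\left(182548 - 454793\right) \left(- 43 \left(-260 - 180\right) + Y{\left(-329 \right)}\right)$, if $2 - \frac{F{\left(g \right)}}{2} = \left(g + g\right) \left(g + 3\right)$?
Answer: $\frac{50182232140661455}{329} \approx 1.5253 \cdot 10^{14}$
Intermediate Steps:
$F{\left(g \right)} = 4 - 4 g \left(3 + g\right)$ ($F{\left(g \right)} = 4 - 2 \left(g + g\right) \left(g + 3\right) = 4 - 2 \cdot 2 g \left(3 + g\right) = 4 - 4 g \left(3 + g\right)$)
$Q{\left(B \right)} = \left(4 - 11 B - 4 B^{2}\right)^{2}$ ($Q{\left(B \right)} = \left(B - \left(-4 + 4 B^{2} + 12 B\right)\right)^{2} = \left(4 - 11 B - 4 B^{2}\right)^{2}$)
$Y{\left(z \right)} = -2 + \frac{\left(-4 + 4 z^{2} + 11 z\right)^{2}}{z}$
$\left(182548 - 454793\right) \left(- 43 \left(-260 - 180\right) + Y{\left(-329 \right)}\right) = \left(182548 - 454793\right) \left(- 43 \left(-260 - 180\right) + \left(-2 + \frac{\left(-4 + 4 \left(-329\right)^{2} + 11 \left(-329\right)\right)^{2}}{-329}\right)\right) = - 272245 \left(\left(-43\right) \left(-440\right) - \left(2 + \frac{\left(-4 + 4 \cdot 108241 - 3619\right)^{2}}{329}\right)\right) = - 272245 \left(18920 - \left(2 + \frac{\left(-4 + 432964 - 3619\right)^{2}}{329}\right)\right) = - 272245 \left(18920 - \left(2 + \frac{429341^{2}}{329}\right)\right) = - 272245 \left(18920 - \frac{184333694939}{329}\right) = \left(-272245\right) \left(- \frac{184327470259}{329}\right) = \frac{50182232140661455}{329}$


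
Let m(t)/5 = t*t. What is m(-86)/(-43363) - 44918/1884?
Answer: -1008724777/40847946 ≈ -24.695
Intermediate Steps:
m(t) = 5*t² (m(t) = 5*(t*t) = 5*t²)
m(-86)/(-43363) - 44918/1884 = (5*(-86)²)/(-43363) - 44918/1884 = (5*7396)*(-1/43363) - 44918*1/1884 = 36980*(-1/43363) - 22459/942 = -36980/43363 - 22459/942 = -1008724777/40847946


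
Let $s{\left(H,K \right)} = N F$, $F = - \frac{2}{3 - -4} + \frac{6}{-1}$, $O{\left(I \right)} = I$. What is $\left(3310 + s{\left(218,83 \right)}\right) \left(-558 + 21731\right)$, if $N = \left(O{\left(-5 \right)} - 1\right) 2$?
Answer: $\frac{501757754}{7} \approx 7.168 \cdot 10^{7}$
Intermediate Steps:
$N = -12$ ($N = \left(-5 - 1\right) 2 = \left(-6\right) 2 = -12$)
$F = - \frac{44}{7}$ ($F = - \frac{2}{3 + 4} + 6 \left(-1\right) = - \frac{2}{7} - 6 = - \frac{44}{7} \approx -6.2857$)
$s{\left(H,K \right)} = \frac{528}{7}$ ($s{\left(H,K \right)} = \left(-12\right) \left(- \frac{44}{7}\right) = \frac{528}{7}$)
$\left(3310 + s{\left(218,83 \right)}\right) \left(-558 + 21731\right) = \left(3310 + \frac{528}{7}\right) \left(-558 + 21731\right) = \frac{23698}{7} \cdot 21173 = \frac{501757754}{7}$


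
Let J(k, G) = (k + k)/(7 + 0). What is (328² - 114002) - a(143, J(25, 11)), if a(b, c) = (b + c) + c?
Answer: -46027/7 ≈ -6575.3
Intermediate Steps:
J(k, G) = 2*k/7 (J(k, G) = (2*k)/7 = (2*k)*(⅐) = 2*k/7)
a(b, c) = b + 2*c
(328² - 114002) - a(143, J(25, 11)) = (328² - 114002) - (143 + 2*((2/7)*25)) = (107584 - 114002) - (143 + 2*(50/7)) = -6418 - (143 + 100/7) = -6418 - 1*1101/7 = -6418 - 1101/7 = -46027/7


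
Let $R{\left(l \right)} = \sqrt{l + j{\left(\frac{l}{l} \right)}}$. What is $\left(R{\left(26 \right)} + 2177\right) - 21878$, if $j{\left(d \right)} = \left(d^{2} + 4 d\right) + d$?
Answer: $-19701 + 4 \sqrt{2} \approx -19695.0$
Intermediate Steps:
$j{\left(d \right)} = d^{2} + 5 d$
$R{\left(l \right)} = \sqrt{6 + l}$ ($R{\left(l \right)} = \sqrt{l + \frac{l}{l} \left(5 + \frac{l}{l}\right)} = \sqrt{l + 1 \left(5 + 1\right)} = \sqrt{l + 1 \cdot 6} = \sqrt{l + 6} = \sqrt{6 + l}$)
$\left(R{\left(26 \right)} + 2177\right) - 21878 = \left(\sqrt{6 + 26} + 2177\right) - 21878 = \left(\sqrt{32} + 2177\right) - 21878 = \left(4 \sqrt{2} + 2177\right) - 21878 = \left(2177 + 4 \sqrt{2}\right) - 21878 = -19701 + 4 \sqrt{2}$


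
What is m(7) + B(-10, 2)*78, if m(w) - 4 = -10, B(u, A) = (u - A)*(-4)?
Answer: 3738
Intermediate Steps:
B(u, A) = -4*u + 4*A
m(w) = -6 (m(w) = 4 - 10 = -6)
m(7) + B(-10, 2)*78 = -6 + (-4*(-10) + 4*2)*78 = -6 + (40 + 8)*78 = -6 + 48*78 = -6 + 3744 = 3738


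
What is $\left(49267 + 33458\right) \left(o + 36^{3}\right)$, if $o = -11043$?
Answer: $2946085425$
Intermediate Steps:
$\left(49267 + 33458\right) \left(o + 36^{3}\right) = \left(49267 + 33458\right) \left(-11043 + 36^{3}\right) = 82725 \left(-11043 + 46656\right) = 82725 \cdot 35613 = 2946085425$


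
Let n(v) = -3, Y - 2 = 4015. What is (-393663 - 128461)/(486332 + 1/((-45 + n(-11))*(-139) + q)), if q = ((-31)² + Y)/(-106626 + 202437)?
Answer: -333770884080280/310890634497851 ≈ -1.0736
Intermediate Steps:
Y = 4017 (Y = 2 + 4015 = 4017)
q = 4978/95811 (q = ((-31)² + 4017)/(-106626 + 202437) = (961 + 4017)/95811 = 4978*(1/95811) = 4978/95811 ≈ 0.051956)
(-393663 - 128461)/(486332 + 1/((-45 + n(-11))*(-139) + q)) = (-393663 - 128461)/(486332 + 1/((-45 - 3)*(-139) + 4978/95811)) = -522124/(486332 + 1/(-48*(-139) + 4978/95811)) = -522124/(486332 + 1/(6672 + 4978/95811)) = -522124/(486332 + 1/(639255970/95811)) = -522124/(486332 + 95811/639255970) = -522124/310890634497851/639255970 = -522124*639255970/310890634497851 = -333770884080280/310890634497851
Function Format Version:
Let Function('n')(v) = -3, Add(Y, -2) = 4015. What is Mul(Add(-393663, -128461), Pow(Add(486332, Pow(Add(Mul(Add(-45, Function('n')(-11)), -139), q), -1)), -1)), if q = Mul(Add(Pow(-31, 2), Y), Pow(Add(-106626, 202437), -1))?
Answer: Rational(-333770884080280, 310890634497851) ≈ -1.0736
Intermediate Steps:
Y = 4017 (Y = Add(2, 4015) = 4017)
q = Rational(4978, 95811) (q = Mul(Add(Pow(-31, 2), 4017), Pow(Add(-106626, 202437), -1)) = Mul(Add(961, 4017), Pow(95811, -1)) = Mul(4978, Rational(1, 95811)) = Rational(4978, 95811) ≈ 0.051956)
Mul(Add(-393663, -128461), Pow(Add(486332, Pow(Add(Mul(Add(-45, Function('n')(-11)), -139), q), -1)), -1)) = Mul(Add(-393663, -128461), Pow(Add(486332, Pow(Add(Mul(Add(-45, -3), -139), Rational(4978, 95811)), -1)), -1)) = Mul(-522124, Pow(Add(486332, Pow(Add(Mul(-48, -139), Rational(4978, 95811)), -1)), -1)) = Mul(-522124, Pow(Add(486332, Pow(Add(6672, Rational(4978, 95811)), -1)), -1)) = Mul(-522124, Pow(Add(486332, Pow(Rational(639255970, 95811), -1)), -1)) = Mul(-522124, Pow(Add(486332, Rational(95811, 639255970)), -1)) = Mul(-522124, Pow(Rational(310890634497851, 639255970), -1)) = Mul(-522124, Rational(639255970, 310890634497851)) = Rational(-333770884080280, 310890634497851)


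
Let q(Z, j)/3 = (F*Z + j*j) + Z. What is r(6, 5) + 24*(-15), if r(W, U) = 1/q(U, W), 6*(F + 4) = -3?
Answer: -39958/111 ≈ -359.98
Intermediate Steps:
F = -9/2 (F = -4 + (⅙)*(-3) = -4 - ½ = -9/2 ≈ -4.5000)
q(Z, j) = 3*j² - 21*Z/2 (q(Z, j) = 3*((-9*Z/2 + j*j) + Z) = 3*((-9*Z/2 + j²) + Z) = 3*((j² - 9*Z/2) + Z) = 3*(j² - 7*Z/2) = 3*j² - 21*Z/2)
r(W, U) = 1/(3*W² - 21*U/2)
r(6, 5) + 24*(-15) = -2/(-6*6² + 21*5) + 24*(-15) = -2/(-6*36 + 105) - 360 = -2/(-216 + 105) - 360 = -2/(-111) - 360 = -2*(-1/111) - 360 = 2/111 - 360 = -39958/111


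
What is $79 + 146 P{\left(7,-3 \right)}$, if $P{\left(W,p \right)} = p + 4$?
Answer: $225$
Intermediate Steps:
$P{\left(W,p \right)} = 4 + p$
$79 + 146 P{\left(7,-3 \right)} = 79 + 146 \left(4 - 3\right) = 79 + 146 \cdot 1 = 79 + 146 = 225$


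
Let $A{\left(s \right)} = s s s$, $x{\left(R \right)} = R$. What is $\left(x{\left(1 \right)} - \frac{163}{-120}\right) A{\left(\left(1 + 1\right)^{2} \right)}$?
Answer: $\frac{2264}{15} \approx 150.93$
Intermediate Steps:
$A{\left(s \right)} = s^{3}$ ($A{\left(s \right)} = s^{2} s = s^{3}$)
$\left(x{\left(1 \right)} - \frac{163}{-120}\right) A{\left(\left(1 + 1\right)^{2} \right)} = \left(1 - \frac{163}{-120}\right) \left(\left(1 + 1\right)^{2}\right)^{3} = \left(1 - 163 \left(- \frac{1}{120}\right)\right) \left(2^{2}\right)^{3} = \left(1 - - \frac{163}{120}\right) 4^{3} = \left(1 + \frac{163}{120}\right) 64 = \frac{283}{120} \cdot 64 = \frac{2264}{15}$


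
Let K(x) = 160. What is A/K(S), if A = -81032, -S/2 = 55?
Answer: -10129/20 ≈ -506.45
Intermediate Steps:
S = -110 (S = -2*55 = -110)
A/K(S) = -81032/160 = -81032*1/160 = -10129/20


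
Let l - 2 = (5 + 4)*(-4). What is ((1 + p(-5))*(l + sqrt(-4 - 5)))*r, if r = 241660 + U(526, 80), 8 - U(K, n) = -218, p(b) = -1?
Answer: 0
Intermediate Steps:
l = -34 (l = 2 + (5 + 4)*(-4) = 2 + 9*(-4) = 2 - 36 = -34)
U(K, n) = 226 (U(K, n) = 8 - 1*(-218) = 8 + 218 = 226)
r = 241886 (r = 241660 + 226 = 241886)
((1 + p(-5))*(l + sqrt(-4 - 5)))*r = ((1 - 1)*(-34 + sqrt(-4 - 5)))*241886 = (0*(-34 + sqrt(-9)))*241886 = (0*(-34 + 3*I))*241886 = 0*241886 = 0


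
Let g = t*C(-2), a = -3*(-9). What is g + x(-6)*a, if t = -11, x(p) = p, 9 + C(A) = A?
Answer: -41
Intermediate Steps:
C(A) = -9 + A
a = 27
g = 121 (g = -11*(-9 - 2) = -11*(-11) = 121)
g + x(-6)*a = 121 - 6*27 = 121 - 162 = -41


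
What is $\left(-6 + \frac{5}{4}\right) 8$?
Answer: $-38$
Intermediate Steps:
$\left(-6 + \frac{5}{4}\right) 8 = \left(- \frac{19}{4}\right) 8 = -38$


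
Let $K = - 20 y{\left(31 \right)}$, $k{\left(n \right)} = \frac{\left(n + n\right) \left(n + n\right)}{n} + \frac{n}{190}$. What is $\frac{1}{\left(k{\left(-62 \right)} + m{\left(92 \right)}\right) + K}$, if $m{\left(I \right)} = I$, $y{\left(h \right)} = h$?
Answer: $- \frac{95}{73751} \approx -0.0012881$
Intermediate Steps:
$k{\left(n \right)} = \frac{761 n}{190}$ ($k{\left(n \right)} = \frac{2 n 2 n}{n} + n \frac{1}{190} = \frac{4 n^{2}}{n} + \frac{n}{190} = 4 n + \frac{n}{190} = \frac{761 n}{190}$)
$K = -620$ ($K = \left(-20\right) 31 = -620$)
$\frac{1}{\left(k{\left(-62 \right)} + m{\left(92 \right)}\right) + K} = \frac{1}{\left(\frac{761}{190} \left(-62\right) + 92\right) - 620} = \frac{1}{\left(- \frac{23591}{95} + 92\right) - 620} = \frac{1}{- \frac{14851}{95} - 620} = \frac{1}{- \frac{73751}{95}} = - \frac{95}{73751}$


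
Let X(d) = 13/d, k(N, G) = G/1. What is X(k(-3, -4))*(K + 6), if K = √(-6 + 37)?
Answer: -39/2 - 13*√31/4 ≈ -37.595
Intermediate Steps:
k(N, G) = G (k(N, G) = G*1 = G)
K = √31 ≈ 5.5678
X(k(-3, -4))*(K + 6) = (13/(-4))*(√31 + 6) = (13*(-¼))*(6 + √31) = -13*(6 + √31)/4 = -39/2 - 13*√31/4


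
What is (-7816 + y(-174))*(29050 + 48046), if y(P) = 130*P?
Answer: -2346493856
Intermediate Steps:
(-7816 + y(-174))*(29050 + 48046) = (-7816 + 130*(-174))*(29050 + 48046) = (-7816 - 22620)*77096 = -30436*77096 = -2346493856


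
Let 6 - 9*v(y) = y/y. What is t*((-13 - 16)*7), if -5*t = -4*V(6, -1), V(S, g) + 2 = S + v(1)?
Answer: -33292/45 ≈ -739.82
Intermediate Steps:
v(y) = 5/9 (v(y) = 2/3 - y/(9*y) = 2/3 - 1/9*1 = 2/3 - 1/9 = 5/9)
V(S, g) = -13/9 + S (V(S, g) = -2 + (S + 5/9) = -2 + (5/9 + S) = -13/9 + S)
t = 164/45 (t = -(-4)*(-13/9 + 6)/5 = -(-4)*41/(5*9) = -1/5*(-164/9) = 164/45 ≈ 3.6444)
t*((-13 - 16)*7) = 164*((-13 - 16)*7)/45 = 164*(-29*7)/45 = (164/45)*(-203) = -33292/45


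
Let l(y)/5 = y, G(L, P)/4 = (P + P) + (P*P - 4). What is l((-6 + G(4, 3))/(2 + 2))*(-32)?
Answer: -1520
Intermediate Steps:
G(L, P) = -16 + 4*P² + 8*P (G(L, P) = 4*((P + P) + (P*P - 4)) = 4*(2*P + (P² - 4)) = 4*(2*P + (-4 + P²)) = 4*(-4 + P² + 2*P) = -16 + 4*P² + 8*P)
l(y) = 5*y
l((-6 + G(4, 3))/(2 + 2))*(-32) = (5*((-6 + (-16 + 4*3² + 8*3))/(2 + 2)))*(-32) = (5*((-6 + (-16 + 4*9 + 24))/4))*(-32) = (5*((-6 + (-16 + 36 + 24))*(¼)))*(-32) = (5*((-6 + 44)*(¼)))*(-32) = (5*(38*(¼)))*(-32) = (5*(19/2))*(-32) = (95/2)*(-32) = -1520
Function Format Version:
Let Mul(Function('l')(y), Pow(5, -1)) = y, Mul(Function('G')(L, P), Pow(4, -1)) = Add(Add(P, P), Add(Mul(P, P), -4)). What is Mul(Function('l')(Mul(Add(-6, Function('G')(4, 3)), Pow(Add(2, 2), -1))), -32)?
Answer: -1520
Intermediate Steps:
Function('G')(L, P) = Add(-16, Mul(4, Pow(P, 2)), Mul(8, P)) (Function('G')(L, P) = Mul(4, Add(Add(P, P), Add(Mul(P, P), -4))) = Mul(4, Add(Mul(2, P), Add(Pow(P, 2), -4))) = Mul(4, Add(Mul(2, P), Add(-4, Pow(P, 2)))) = Mul(4, Add(-4, Pow(P, 2), Mul(2, P))) = Add(-16, Mul(4, Pow(P, 2)), Mul(8, P)))
Function('l')(y) = Mul(5, y)
Mul(Function('l')(Mul(Add(-6, Function('G')(4, 3)), Pow(Add(2, 2), -1))), -32) = Mul(Mul(5, Mul(Add(-6, Add(-16, Mul(4, Pow(3, 2)), Mul(8, 3))), Pow(Add(2, 2), -1))), -32) = Mul(Mul(5, Mul(Add(-6, Add(-16, Mul(4, 9), 24)), Pow(4, -1))), -32) = Mul(Mul(5, Mul(Add(-6, Add(-16, 36, 24)), Rational(1, 4))), -32) = Mul(Mul(5, Mul(Add(-6, 44), Rational(1, 4))), -32) = Mul(Mul(5, Mul(38, Rational(1, 4))), -32) = Mul(Mul(5, Rational(19, 2)), -32) = Mul(Rational(95, 2), -32) = -1520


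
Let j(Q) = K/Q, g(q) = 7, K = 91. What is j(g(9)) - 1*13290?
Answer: -13277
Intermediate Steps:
j(Q) = 91/Q
j(g(9)) - 1*13290 = 91/7 - 1*13290 = 91*(1/7) - 13290 = 13 - 13290 = -13277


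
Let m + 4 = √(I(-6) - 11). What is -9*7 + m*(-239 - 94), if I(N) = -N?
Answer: 1269 - 333*I*√5 ≈ 1269.0 - 744.61*I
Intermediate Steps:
m = -4 + I*√5 (m = -4 + √(-1*(-6) - 11) = -4 + √(6 - 11) = -4 + √(-5) = -4 + I*√5 ≈ -4.0 + 2.2361*I)
-9*7 + m*(-239 - 94) = -9*7 + (-4 + I*√5)*(-239 - 94) = -63 + (-4 + I*√5)*(-333) = -63 + (1332 - 333*I*√5) = 1269 - 333*I*√5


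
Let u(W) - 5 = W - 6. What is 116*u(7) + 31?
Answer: 727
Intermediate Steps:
u(W) = -1 + W (u(W) = 5 + (W - 6) = 5 + (-6 + W) = -1 + W)
116*u(7) + 31 = 116*(-1 + 7) + 31 = 116*6 + 31 = 696 + 31 = 727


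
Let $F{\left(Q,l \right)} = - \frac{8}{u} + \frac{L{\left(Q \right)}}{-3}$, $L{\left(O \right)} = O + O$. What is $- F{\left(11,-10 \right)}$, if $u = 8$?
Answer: $\frac{25}{3} \approx 8.3333$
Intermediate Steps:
$L{\left(O \right)} = 2 O$
$F{\left(Q,l \right)} = -1 - \frac{2 Q}{3}$ ($F{\left(Q,l \right)} = - \frac{8}{8} + \frac{2 Q}{-3} = \left(-8\right) \frac{1}{8} + 2 Q \left(- \frac{1}{3}\right) = -1 - \frac{2 Q}{3}$)
$- F{\left(11,-10 \right)} = - (-1 - \frac{22}{3}) = \left(-1\right) \left(- \frac{25}{3}\right) = \frac{25}{3}$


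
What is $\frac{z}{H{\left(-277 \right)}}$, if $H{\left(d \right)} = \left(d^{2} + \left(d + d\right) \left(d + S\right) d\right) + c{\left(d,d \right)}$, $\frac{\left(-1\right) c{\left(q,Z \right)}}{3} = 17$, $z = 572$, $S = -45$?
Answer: $- \frac{286}{24668399} \approx -1.1594 \cdot 10^{-5}$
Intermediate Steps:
$c{\left(q,Z \right)} = -51$ ($c{\left(q,Z \right)} = \left(-3\right) 17 = -51$)
$H{\left(d \right)} = -51 + d^{2} + 2 d^{2} \left(-45 + d\right)$ ($H{\left(d \right)} = \left(d^{2} + \left(d + d\right) \left(d - 45\right) d\right) - 51 = \left(d^{2} + 2 d \left(-45 + d\right) d\right) - 51 = \left(d^{2} + 2 d^{2} \left(-45 + d\right)\right) - 51 = -51 + d^{2} + 2 d^{2} \left(-45 + d\right)$)
$\frac{z}{H{\left(-277 \right)}} = \frac{572}{-51 - 89 \left(-277\right)^{2} + 2 \left(-277\right)^{3}} = \frac{572}{-51 - 6828881 + 2 \left(-21253933\right)} = \frac{572}{-51 - 6828881 - 42507866} = \frac{572}{-49336798} = 572 \left(- \frac{1}{49336798}\right) = - \frac{286}{24668399}$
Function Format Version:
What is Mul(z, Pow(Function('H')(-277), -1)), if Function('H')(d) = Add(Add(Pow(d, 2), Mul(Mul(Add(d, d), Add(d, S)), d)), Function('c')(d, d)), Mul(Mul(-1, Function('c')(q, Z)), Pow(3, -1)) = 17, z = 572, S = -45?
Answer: Rational(-286, 24668399) ≈ -1.1594e-5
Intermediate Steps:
Function('c')(q, Z) = -51 (Function('c')(q, Z) = Mul(-3, 17) = -51)
Function('H')(d) = Add(-51, Pow(d, 2), Mul(2, Pow(d, 2), Add(-45, d))) (Function('H')(d) = Add(Add(Pow(d, 2), Mul(Mul(Add(d, d), Add(d, -45)), d)), -51) = Add(Add(Pow(d, 2), Mul(Mul(Mul(2, d), Add(-45, d)), d)), -51) = Add(Add(Pow(d, 2), Mul(Mul(2, d, Add(-45, d)), d)), -51) = Add(Add(Pow(d, 2), Mul(2, Pow(d, 2), Add(-45, d))), -51) = Add(-51, Pow(d, 2), Mul(2, Pow(d, 2), Add(-45, d))))
Mul(z, Pow(Function('H')(-277), -1)) = Mul(572, Pow(Add(-51, Mul(-89, Pow(-277, 2)), Mul(2, Pow(-277, 3))), -1)) = Mul(572, Pow(Add(-51, Mul(-89, 76729), Mul(2, -21253933)), -1)) = Mul(572, Pow(Add(-51, -6828881, -42507866), -1)) = Mul(572, Pow(-49336798, -1)) = Mul(572, Rational(-1, 49336798)) = Rational(-286, 24668399)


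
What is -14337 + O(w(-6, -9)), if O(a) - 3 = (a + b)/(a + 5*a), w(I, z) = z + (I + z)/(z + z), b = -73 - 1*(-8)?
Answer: -4213757/294 ≈ -14333.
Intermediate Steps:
b = -65 (b = -73 + 8 = -65)
w(I, z) = z + (I + z)/(2*z) (w(I, z) = z + (I + z)/((2*z)) = z + (I + z)*(1/(2*z)) = z + (I + z)/(2*z))
O(a) = 3 + (-65 + a)/(6*a) (O(a) = 3 + (a - 65)/(a + 5*a) = 3 + (-65 + a)/((6*a)) = 3 + (-65 + a)*(1/(6*a)) = 3 + (-65 + a)/(6*a))
-14337 + O(w(-6, -9)) = -14337 + (-65 + 19*(½ - 9 + (½)*(-6)/(-9)))/(6*(½ - 9 + (½)*(-6)/(-9))) = -14337 + (-65 + 19*(½ - 9 + (½)*(-6)*(-⅑)))/(6*(½ - 9 + (½)*(-6)*(-⅑))) = -14337 + (-65 + 19*(½ - 9 + ⅓))/(6*(½ - 9 + ⅓)) = -14337 + (-65 + 19*(-49/6))/(6*(-49/6)) = -14337 + (⅙)*(-6/49)*(-65 - 931/6) = -14337 + (⅙)*(-6/49)*(-1321/6) = -14337 + 1321/294 = -4213757/294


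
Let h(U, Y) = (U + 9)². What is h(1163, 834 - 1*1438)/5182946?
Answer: 686792/2591473 ≈ 0.26502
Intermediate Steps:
h(U, Y) = (9 + U)²
h(1163, 834 - 1*1438)/5182946 = (9 + 1163)²/5182946 = 1172²*(1/5182946) = 1373584*(1/5182946) = 686792/2591473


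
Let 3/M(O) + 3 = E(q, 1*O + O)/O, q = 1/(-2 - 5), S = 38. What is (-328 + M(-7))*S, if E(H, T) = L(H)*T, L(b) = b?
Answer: -287470/23 ≈ -12499.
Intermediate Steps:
q = -1/7 (q = 1/(-7) = -1/7 ≈ -0.14286)
E(H, T) = H*T
M(O) = -21/23 (M(O) = 3/(-3 + (-(1*O + O)/7)/O) = 3/(-3 + (-(O + O)/7)/O) = 3/(-3 + (-2*O/7)/O) = 3/(-3 - 2/7) = 3/(-23/7) = 3*(-7/23) = -21/23)
(-328 + M(-7))*S = (-328 - 21/23)*38 = -7565/23*38 = -287470/23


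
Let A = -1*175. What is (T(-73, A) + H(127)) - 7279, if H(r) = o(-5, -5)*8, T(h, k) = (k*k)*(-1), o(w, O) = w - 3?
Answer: -37968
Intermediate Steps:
o(w, O) = -3 + w
A = -175
T(h, k) = -k² (T(h, k) = k²*(-1) = -k²)
H(r) = -64 (H(r) = (-3 - 5)*8 = -8*8 = -64)
(T(-73, A) + H(127)) - 7279 = (-1*(-175)² - 64) - 7279 = (-1*30625 - 64) - 7279 = (-30625 - 64) - 7279 = -30689 - 7279 = -37968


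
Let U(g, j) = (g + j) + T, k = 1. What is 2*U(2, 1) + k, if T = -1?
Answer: 5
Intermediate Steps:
U(g, j) = -1 + g + j (U(g, j) = (g + j) - 1 = -1 + g + j)
2*U(2, 1) + k = 2*(-1 + 2 + 1) + 1 = 2*2 + 1 = 4 + 1 = 5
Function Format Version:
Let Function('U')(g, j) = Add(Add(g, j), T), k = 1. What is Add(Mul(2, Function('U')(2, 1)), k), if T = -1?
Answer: 5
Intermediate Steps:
Function('U')(g, j) = Add(-1, g, j) (Function('U')(g, j) = Add(Add(g, j), -1) = Add(-1, g, j))
Add(Mul(2, Function('U')(2, 1)), k) = Add(Mul(2, Add(-1, 2, 1)), 1) = Add(Mul(2, 2), 1) = Add(4, 1) = 5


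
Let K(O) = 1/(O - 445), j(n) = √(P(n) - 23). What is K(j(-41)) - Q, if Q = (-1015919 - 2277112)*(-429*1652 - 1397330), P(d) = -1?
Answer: -1373519014565882167/198049 - 2*I*√6/198049 ≈ -6.9352e+12 - 2.4736e-5*I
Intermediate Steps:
Q = 6935248421178 (Q = -3293031*(-708708 - 1397330) = -3293031*(-2106038) = 6935248421178)
j(n) = 2*I*√6 (j(n) = √(-1 - 23) = √(-24) = 2*I*√6)
K(O) = 1/(-445 + O)
K(j(-41)) - Q = 1/(-445 + 2*I*√6) - 1*6935248421178 = 1/(-445 + 2*I*√6) - 6935248421178 = -6935248421178 + 1/(-445 + 2*I*√6)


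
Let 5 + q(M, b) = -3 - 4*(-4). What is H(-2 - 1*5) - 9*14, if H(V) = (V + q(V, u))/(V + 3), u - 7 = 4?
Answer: -505/4 ≈ -126.25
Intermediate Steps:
u = 11 (u = 7 + 4 = 11)
q(M, b) = 8 (q(M, b) = -5 + (-3 - 4*(-4)) = -5 + (-3 + 16) = -5 + 13 = 8)
H(V) = (8 + V)/(3 + V) (H(V) = (V + 8)/(V + 3) = (8 + V)/(3 + V))
H(-2 - 1*5) - 9*14 = (8 + (-2 - 1*5))/(3 + (-2 - 1*5)) - 9*14 = (8 + (-2 - 5))/(3 + (-2 - 5)) - 126 = (8 - 7)/(3 - 7) - 126 = 1/(-4) - 126 = -¼*1 - 126 = -¼ - 126 = -505/4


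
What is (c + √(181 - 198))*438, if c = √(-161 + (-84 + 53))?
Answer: 438*I*(√17 + 8*√3) ≈ 7875.0*I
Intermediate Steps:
c = 8*I*√3 (c = √(-161 - 31) = √(-192) = 8*I*√3 ≈ 13.856*I)
(c + √(181 - 198))*438 = (8*I*√3 + √(181 - 198))*438 = (8*I*√3 + √(-17))*438 = (8*I*√3 + I*√17)*438 = (I*√17 + 8*I*√3)*438 = 438*I*√17 + 3504*I*√3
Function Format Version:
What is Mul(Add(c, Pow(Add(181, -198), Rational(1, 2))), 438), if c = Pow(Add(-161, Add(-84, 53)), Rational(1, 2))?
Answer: Mul(438, I, Add(Pow(17, Rational(1, 2)), Mul(8, Pow(3, Rational(1, 2))))) ≈ Mul(7875.0, I)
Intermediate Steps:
c = Mul(8, I, Pow(3, Rational(1, 2))) (c = Pow(Add(-161, -31), Rational(1, 2)) = Pow(-192, Rational(1, 2)) = Mul(8, I, Pow(3, Rational(1, 2))) ≈ Mul(13.856, I))
Mul(Add(c, Pow(Add(181, -198), Rational(1, 2))), 438) = Mul(Add(Mul(8, I, Pow(3, Rational(1, 2))), Pow(Add(181, -198), Rational(1, 2))), 438) = Mul(Add(Mul(8, I, Pow(3, Rational(1, 2))), Pow(-17, Rational(1, 2))), 438) = Mul(Add(Mul(8, I, Pow(3, Rational(1, 2))), Mul(I, Pow(17, Rational(1, 2)))), 438) = Mul(Add(Mul(I, Pow(17, Rational(1, 2))), Mul(8, I, Pow(3, Rational(1, 2)))), 438) = Add(Mul(438, I, Pow(17, Rational(1, 2))), Mul(3504, I, Pow(3, Rational(1, 2))))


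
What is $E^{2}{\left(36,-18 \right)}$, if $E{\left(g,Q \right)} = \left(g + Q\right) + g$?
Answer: $2916$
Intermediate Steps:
$E{\left(g,Q \right)} = Q + 2 g$ ($E{\left(g,Q \right)} = \left(Q + g\right) + g = Q + 2 g$)
$E^{2}{\left(36,-18 \right)} = \left(-18 + 2 \cdot 36\right)^{2} = \left(-18 + 72\right)^{2} = 54^{2} = 2916$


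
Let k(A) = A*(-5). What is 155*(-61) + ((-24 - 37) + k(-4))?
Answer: -9496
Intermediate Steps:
k(A) = -5*A
155*(-61) + ((-24 - 37) + k(-4)) = 155*(-61) + ((-24 - 37) - 5*(-4)) = -9455 + (-61 + 20) = -9455 - 41 = -9496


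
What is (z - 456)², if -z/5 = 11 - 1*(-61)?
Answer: 665856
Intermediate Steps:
z = -360 (z = -5*(11 - 1*(-61)) = -5*(11 + 61) = -5*72 = -360)
(z - 456)² = (-360 - 456)² = (-816)² = 665856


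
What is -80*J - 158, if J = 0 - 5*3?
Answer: 1042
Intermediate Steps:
J = -15 (J = 0 - 15 = -15)
-80*J - 158 = -80*(-15) - 158 = 1200 - 158 = 1042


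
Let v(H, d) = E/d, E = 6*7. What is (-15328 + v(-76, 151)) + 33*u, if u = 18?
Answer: -2224792/151 ≈ -14734.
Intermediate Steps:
E = 42
v(H, d) = 42/d
(-15328 + v(-76, 151)) + 33*u = (-15328 + 42/151) + 33*18 = (-15328 + 42*(1/151)) + 594 = (-15328 + 42/151) + 594 = -2314486/151 + 594 = -2224792/151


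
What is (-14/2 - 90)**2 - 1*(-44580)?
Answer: 53989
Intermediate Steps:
(-14/2 - 90)**2 - 1*(-44580) = (-14*1/2 - 90)**2 + 44580 = (-7 - 90)**2 + 44580 = (-97)**2 + 44580 = 9409 + 44580 = 53989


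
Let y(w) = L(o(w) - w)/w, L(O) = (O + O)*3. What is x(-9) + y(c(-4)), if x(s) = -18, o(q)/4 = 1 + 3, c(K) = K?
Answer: -48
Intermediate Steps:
o(q) = 16 (o(q) = 4*(1 + 3) = 4*4 = 16)
L(O) = 6*O (L(O) = (2*O)*3 = 6*O)
y(w) = (96 - 6*w)/w (y(w) = (6*(16 - w))/w = (96 - 6*w)/w)
x(-9) + y(c(-4)) = -18 + (-6 + 96/(-4)) = -18 + (-6 + 96*(-¼)) = -18 + (-6 - 24) = -18 - 30 = -48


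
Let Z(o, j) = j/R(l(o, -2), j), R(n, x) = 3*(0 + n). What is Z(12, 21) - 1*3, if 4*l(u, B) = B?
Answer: -17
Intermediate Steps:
l(u, B) = B/4
R(n, x) = 3*n
Z(o, j) = -2*j/3 (Z(o, j) = j/((3*((1/4)*(-2)))) = j/((3*(-1/2))) = j/(-3/2) = j*(-2/3) = -2*j/3)
Z(12, 21) - 1*3 = -2/3*21 - 1*3 = -14 - 3 = -17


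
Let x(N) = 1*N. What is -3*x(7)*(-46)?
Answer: 966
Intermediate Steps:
x(N) = N
-3*x(7)*(-46) = -3*7*(-46) = -21*(-46) = 966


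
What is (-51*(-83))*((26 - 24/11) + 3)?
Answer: 1248735/11 ≈ 1.1352e+5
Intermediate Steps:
(-51*(-83))*((26 - 24/11) + 3) = 4233*((26 - 24*1/11) + 3) = 4233*((26 - 24/11) + 3) = 4233*(262/11 + 3) = 4233*(295/11) = 1248735/11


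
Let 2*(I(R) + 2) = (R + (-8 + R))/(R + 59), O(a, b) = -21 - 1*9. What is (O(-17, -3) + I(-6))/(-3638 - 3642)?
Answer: 853/192920 ≈ 0.0044215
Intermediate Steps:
O(a, b) = -30 (O(a, b) = -21 - 9 = -30)
I(R) = -2 + (-8 + 2*R)/(2*(59 + R)) (I(R) = -2 + ((R + (-8 + R))/(R + 59))/2 = -2 + ((-8 + 2*R)/(59 + R))/2 = -2 + (-8 + 2*R)/(2*(59 + R)))
(O(-17, -3) + I(-6))/(-3638 - 3642) = (-30 + (-122 - 1*(-6))/(59 - 6))/(-3638 - 3642) = (-30 + (-122 + 6)/53)/(-7280) = (-30 + (1/53)*(-116))*(-1/7280) = (-30 - 116/53)*(-1/7280) = -1706/53*(-1/7280) = 853/192920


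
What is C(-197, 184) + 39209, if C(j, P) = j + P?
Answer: 39196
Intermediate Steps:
C(j, P) = P + j
C(-197, 184) + 39209 = (184 - 197) + 39209 = -13 + 39209 = 39196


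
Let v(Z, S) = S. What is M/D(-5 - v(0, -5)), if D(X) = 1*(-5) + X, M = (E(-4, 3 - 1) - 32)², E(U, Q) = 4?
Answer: -784/5 ≈ -156.80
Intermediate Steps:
M = 784 (M = (4 - 32)² = (-28)² = 784)
D(X) = -5 + X
M/D(-5 - v(0, -5)) = 784/(-5 + (-5 - 1*(-5))) = 784/(-5 + (-5 + 5)) = 784/(-5 + 0) = 784/(-5) = 784*(-⅕) = -784/5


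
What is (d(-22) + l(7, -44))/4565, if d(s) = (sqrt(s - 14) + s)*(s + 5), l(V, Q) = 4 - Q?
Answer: 422/4565 - 102*I/4565 ≈ 0.092443 - 0.022344*I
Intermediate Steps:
d(s) = (5 + s)*(s + sqrt(-14 + s)) (d(s) = (sqrt(-14 + s) + s)*(5 + s) = (s + sqrt(-14 + s))*(5 + s) = (5 + s)*(s + sqrt(-14 + s)))
(d(-22) + l(7, -44))/4565 = (((-22)**2 + 5*(-22) + 5*sqrt(-14 - 22) - 22*sqrt(-14 - 22)) + (4 - 1*(-44)))/4565 = ((484 - 110 + 5*sqrt(-36) - 132*I) + (4 + 44))*(1/4565) = ((484 - 110 + 5*(6*I) - 132*I) + 48)*(1/4565) = ((484 - 110 + 30*I - 132*I) + 48)*(1/4565) = ((374 - 102*I) + 48)*(1/4565) = (422 - 102*I)*(1/4565) = 422/4565 - 102*I/4565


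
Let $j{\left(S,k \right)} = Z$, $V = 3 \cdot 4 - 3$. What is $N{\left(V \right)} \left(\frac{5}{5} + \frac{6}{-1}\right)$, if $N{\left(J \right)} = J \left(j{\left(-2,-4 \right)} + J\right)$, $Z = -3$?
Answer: $-270$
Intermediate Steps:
$V = 9$ ($V = 12 - 3 = 9$)
$j{\left(S,k \right)} = -3$
$N{\left(J \right)} = J \left(-3 + J\right)$
$N{\left(V \right)} \left(\frac{5}{5} + \frac{6}{-1}\right) = 9 \left(-3 + 9\right) \left(\frac{5}{5} + \frac{6}{-1}\right) = 9 \cdot 6 \left(5 \cdot \frac{1}{5} + 6 \left(-1\right)\right) = 54 \left(1 - 6\right) = 54 \left(-5\right) = -270$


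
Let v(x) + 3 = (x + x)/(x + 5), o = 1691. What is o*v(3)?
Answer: -15219/4 ≈ -3804.8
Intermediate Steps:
v(x) = -3 + 2*x/(5 + x) (v(x) = -3 + (x + x)/(x + 5) = -3 + (2*x)/(5 + x) = -3 + 2*x/(5 + x))
o*v(3) = 1691*((-15 - 1*3)/(5 + 3)) = 1691*((-15 - 3)/8) = 1691*((⅛)*(-18)) = 1691*(-9/4) = -15219/4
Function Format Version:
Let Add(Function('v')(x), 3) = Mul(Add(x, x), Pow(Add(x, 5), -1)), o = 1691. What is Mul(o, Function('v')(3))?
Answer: Rational(-15219, 4) ≈ -3804.8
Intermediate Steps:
Function('v')(x) = Add(-3, Mul(2, x, Pow(Add(5, x), -1))) (Function('v')(x) = Add(-3, Mul(Add(x, x), Pow(Add(x, 5), -1))) = Add(-3, Mul(Mul(2, x), Pow(Add(5, x), -1))) = Add(-3, Mul(2, x, Pow(Add(5, x), -1))))
Mul(o, Function('v')(3)) = Mul(1691, Mul(Pow(Add(5, 3), -1), Add(-15, Mul(-1, 3)))) = Mul(1691, Mul(Pow(8, -1), Add(-15, -3))) = Mul(1691, Mul(Rational(1, 8), -18)) = Mul(1691, Rational(-9, 4)) = Rational(-15219, 4)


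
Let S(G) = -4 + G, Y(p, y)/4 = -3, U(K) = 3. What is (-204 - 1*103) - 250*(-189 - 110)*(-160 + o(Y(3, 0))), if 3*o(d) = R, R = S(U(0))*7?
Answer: -36404171/3 ≈ -1.2135e+7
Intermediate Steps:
Y(p, y) = -12 (Y(p, y) = 4*(-3) = -12)
R = -7 (R = (-4 + 3)*7 = -1*7 = -7)
o(d) = -7/3 (o(d) = (⅓)*(-7) = -7/3)
(-204 - 1*103) - 250*(-189 - 110)*(-160 + o(Y(3, 0))) = (-204 - 1*103) - 250*(-189 - 110)*(-160 - 7/3) = (-204 - 103) - (-74750)*(-487)/3 = -307 - 250*145613/3 = -307 - 36403250/3 = -36404171/3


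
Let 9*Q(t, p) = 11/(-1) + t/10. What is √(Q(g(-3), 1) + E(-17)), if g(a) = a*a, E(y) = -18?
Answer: I*√17210/30 ≈ 4.3729*I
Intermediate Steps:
g(a) = a²
Q(t, p) = -11/9 + t/90 (Q(t, p) = (11/(-1) + t/10)/9 = (11*(-1) + t*(⅒))/9 = (-11 + t/10)/9 = -11/9 + t/90)
√(Q(g(-3), 1) + E(-17)) = √((-11/9 + (1/90)*(-3)²) - 18) = √((-11/9 + (1/90)*9) - 18) = √((-11/9 + ⅒) - 18) = √(-101/90 - 18) = √(-1721/90) = I*√17210/30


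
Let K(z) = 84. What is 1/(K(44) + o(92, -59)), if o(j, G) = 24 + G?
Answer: 1/49 ≈ 0.020408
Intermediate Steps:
1/(K(44) + o(92, -59)) = 1/(84 + (24 - 59)) = 1/(84 - 35) = 1/49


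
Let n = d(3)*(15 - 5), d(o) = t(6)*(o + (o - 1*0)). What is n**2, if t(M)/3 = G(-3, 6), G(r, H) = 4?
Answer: 518400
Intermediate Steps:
t(M) = 12 (t(M) = 3*4 = 12)
d(o) = 24*o (d(o) = 12*(o + (o - 1*0)) = 12*(o + (o + 0)) = 12*(o + o) = 12*(2*o) = 24*o)
n = 720 (n = (24*3)*(15 - 5) = 72*10 = 720)
n**2 = 720**2 = 518400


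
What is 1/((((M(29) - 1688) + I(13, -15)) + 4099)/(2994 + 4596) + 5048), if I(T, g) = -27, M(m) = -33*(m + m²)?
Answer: 3795/19143997 ≈ 0.00019823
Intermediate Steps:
M(m) = -33*m - 33*m²
1/((((M(29) - 1688) + I(13, -15)) + 4099)/(2994 + 4596) + 5048) = 1/((((-33*29*(1 + 29) - 1688) - 27) + 4099)/(2994 + 4596) + 5048) = 1/((((-33*29*30 - 1688) - 27) + 4099)/7590 + 5048) = 1/((((-28710 - 1688) - 27) + 4099)*(1/7590) + 5048) = 1/(((-30398 - 27) + 4099)*(1/7590) + 5048) = 1/((-30425 + 4099)*(1/7590) + 5048) = 1/(-26326*1/7590 + 5048) = 1/(-13163/3795 + 5048) = 1/(19143997/3795) = 3795/19143997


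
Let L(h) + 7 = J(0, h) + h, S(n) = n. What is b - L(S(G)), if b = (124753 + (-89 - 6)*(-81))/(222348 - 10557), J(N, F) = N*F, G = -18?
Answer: 5427223/211791 ≈ 25.625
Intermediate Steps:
J(N, F) = F*N
b = 132448/211791 (b = (124753 - 95*(-81))/211791 = (124753 + 7695)*(1/211791) = 132448*(1/211791) = 132448/211791 ≈ 0.62537)
L(h) = -7 + h (L(h) = -7 + (h*0 + h) = -7 + (0 + h) = -7 + h)
b - L(S(G)) = 132448/211791 - (-7 - 18) = 132448/211791 - 1*(-25) = 132448/211791 + 25 = 5427223/211791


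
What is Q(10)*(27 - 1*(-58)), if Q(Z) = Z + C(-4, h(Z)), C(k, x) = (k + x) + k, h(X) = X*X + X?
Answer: 9520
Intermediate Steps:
h(X) = X + X² (h(X) = X² + X = X + X²)
C(k, x) = x + 2*k
Q(Z) = -8 + Z + Z*(1 + Z) (Q(Z) = Z + (Z*(1 + Z) + 2*(-4)) = Z + (Z*(1 + Z) - 8) = Z + (-8 + Z*(1 + Z)) = -8 + Z + Z*(1 + Z))
Q(10)*(27 - 1*(-58)) = (-8 + 10 + 10*(1 + 10))*(27 - 1*(-58)) = (-8 + 10 + 10*11)*(27 + 58) = (-8 + 10 + 110)*85 = 112*85 = 9520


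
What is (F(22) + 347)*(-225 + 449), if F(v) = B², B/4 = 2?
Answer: 92064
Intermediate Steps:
B = 8 (B = 4*2 = 8)
F(v) = 64 (F(v) = 8² = 64)
(F(22) + 347)*(-225 + 449) = (64 + 347)*(-225 + 449) = 411*224 = 92064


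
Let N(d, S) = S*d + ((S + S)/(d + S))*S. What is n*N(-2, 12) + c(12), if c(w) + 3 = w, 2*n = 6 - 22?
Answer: -147/5 ≈ -29.400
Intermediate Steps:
n = -8 (n = (6 - 22)/2 = (½)*(-16) = -8)
N(d, S) = S*d + 2*S²/(S + d) (N(d, S) = S*d + ((2*S)/(S + d))*S = S*d + (2*S/(S + d))*S = S*d + 2*S²/(S + d))
c(w) = -3 + w
n*N(-2, 12) + c(12) = -96*((-2)² + 2*12 + 12*(-2))/(12 - 2) + (-3 + 12) = -96*(4 + 24 - 24)/10 + 9 = -96*4/10 + 9 = -8*24/5 + 9 = -192/5 + 9 = -147/5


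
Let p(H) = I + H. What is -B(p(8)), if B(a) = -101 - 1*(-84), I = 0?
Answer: 17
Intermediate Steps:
p(H) = H (p(H) = 0 + H = H)
B(a) = -17 (B(a) = -101 + 84 = -17)
-B(p(8)) = -1*(-17) = 17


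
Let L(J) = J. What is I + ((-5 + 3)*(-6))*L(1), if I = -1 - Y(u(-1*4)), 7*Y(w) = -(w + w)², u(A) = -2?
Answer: 93/7 ≈ 13.286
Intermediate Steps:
Y(w) = -4*w²/7 (Y(w) = (-(w + w)²)/7 = (-(2*w)²)/7 = (-4*w²)/7 = -4*w²/7)
I = 9/7 (I = -1 - (-4)*(-2)²/7 = -1 - (-4)*4/7 = -1 - 1*(-16/7) = -1 + 16/7 = 9/7 ≈ 1.2857)
I + ((-5 + 3)*(-6))*L(1) = 9/7 + ((-5 + 3)*(-6))*1 = 9/7 - 2*(-6)*1 = 9/7 + 12*1 = 9/7 + 12 = 93/7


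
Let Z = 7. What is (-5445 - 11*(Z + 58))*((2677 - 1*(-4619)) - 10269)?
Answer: 18313680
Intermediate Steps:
(-5445 - 11*(Z + 58))*((2677 - 1*(-4619)) - 10269) = (-5445 - 11*(7 + 58))*((2677 - 1*(-4619)) - 10269) = (-5445 - 11*65)*((2677 + 4619) - 10269) = (-5445 - 715)*(7296 - 10269) = -6160*(-2973) = 18313680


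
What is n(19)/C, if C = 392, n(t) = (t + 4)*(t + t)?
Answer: 437/196 ≈ 2.2296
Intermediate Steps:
n(t) = 2*t*(4 + t) (n(t) = (4 + t)*(2*t) = 2*t*(4 + t))
n(19)/C = (2*19*(4 + 19))/392 = (2*19*23)*(1/392) = 874*(1/392) = 437/196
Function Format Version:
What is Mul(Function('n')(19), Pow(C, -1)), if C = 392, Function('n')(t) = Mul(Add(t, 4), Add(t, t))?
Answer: Rational(437, 196) ≈ 2.2296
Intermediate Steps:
Function('n')(t) = Mul(2, t, Add(4, t)) (Function('n')(t) = Mul(Add(4, t), Mul(2, t)) = Mul(2, t, Add(4, t)))
Mul(Function('n')(19), Pow(C, -1)) = Mul(Mul(2, 19, Add(4, 19)), Pow(392, -1)) = Mul(Mul(2, 19, 23), Rational(1, 392)) = Mul(874, Rational(1, 392)) = Rational(437, 196)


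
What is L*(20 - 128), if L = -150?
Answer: 16200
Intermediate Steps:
L*(20 - 128) = -150*(20 - 128) = -150*(-108) = 16200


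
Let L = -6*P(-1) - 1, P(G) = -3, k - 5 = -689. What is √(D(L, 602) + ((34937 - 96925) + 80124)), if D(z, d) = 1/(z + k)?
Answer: 3*√896500693/667 ≈ 134.67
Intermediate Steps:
k = -684 (k = 5 - 689 = -684)
L = 17 (L = -6*(-3) - 1 = 18 - 1 = 17)
D(z, d) = 1/(-684 + z) (D(z, d) = 1/(z - 684) = 1/(-684 + z))
√(D(L, 602) + ((34937 - 96925) + 80124)) = √(1/(-684 + 17) + ((34937 - 96925) + 80124)) = √(1/(-667) + (-61988 + 80124)) = √(-1/667 + 18136) = √(12096711/667) = 3*√896500693/667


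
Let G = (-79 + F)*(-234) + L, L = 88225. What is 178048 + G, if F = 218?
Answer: 233747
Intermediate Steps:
G = 55699 (G = (-79 + 218)*(-234) + 88225 = 139*(-234) + 88225 = -32526 + 88225 = 55699)
178048 + G = 178048 + 55699 = 233747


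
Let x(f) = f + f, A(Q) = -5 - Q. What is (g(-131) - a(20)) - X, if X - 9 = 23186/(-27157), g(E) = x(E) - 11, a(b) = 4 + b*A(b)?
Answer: 5834784/27157 ≈ 214.85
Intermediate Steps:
x(f) = 2*f
a(b) = 4 + b*(-5 - b)
g(E) = -11 + 2*E (g(E) = 2*E - 11 = -11 + 2*E)
X = 221227/27157 (X = 9 + 23186/(-27157) = 9 + 23186*(-1/27157) = 9 - 23186/27157 = 221227/27157 ≈ 8.1462)
(g(-131) - a(20)) - X = ((-11 + 2*(-131)) - (4 - 1*20*(5 + 20))) - 1*221227/27157 = ((-11 - 262) - (4 - 1*20*25)) - 221227/27157 = (-273 - (4 - 500)) - 221227/27157 = (-273 - 1*(-496)) - 221227/27157 = (-273 + 496) - 221227/27157 = 223 - 221227/27157 = 5834784/27157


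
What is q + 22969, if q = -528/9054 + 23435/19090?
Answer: 132339460477/5761362 ≈ 22970.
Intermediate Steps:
q = 6736699/5761362 (q = -528*1/9054 + 23435*(1/19090) = -88/1509 + 4687/3818 = 6736699/5761362 ≈ 1.1693)
q + 22969 = 6736699/5761362 + 22969 = 132339460477/5761362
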